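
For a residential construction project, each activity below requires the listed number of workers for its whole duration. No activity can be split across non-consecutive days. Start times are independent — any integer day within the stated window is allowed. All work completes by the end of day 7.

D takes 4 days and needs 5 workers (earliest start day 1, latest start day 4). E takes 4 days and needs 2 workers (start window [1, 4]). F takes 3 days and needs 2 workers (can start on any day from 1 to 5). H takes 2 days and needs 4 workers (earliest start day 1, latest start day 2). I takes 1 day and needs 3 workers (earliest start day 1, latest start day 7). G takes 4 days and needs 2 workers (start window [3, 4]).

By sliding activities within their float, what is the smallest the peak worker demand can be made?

9

Early-start (D@1, E@1, F@1, H@1, I@1, G@3) gives peak 16: d1:16  d2:13  d3:11  d4:9  d5:2  d6:2  d7:0.
Shift E→3, F→5, I→5.
Schedule D@1, E@3, F@5, H@1, I@5, G@3: d1:9  d2:9  d3:9  d4:9  d5:9  d6:6  d7:2 — peak 9.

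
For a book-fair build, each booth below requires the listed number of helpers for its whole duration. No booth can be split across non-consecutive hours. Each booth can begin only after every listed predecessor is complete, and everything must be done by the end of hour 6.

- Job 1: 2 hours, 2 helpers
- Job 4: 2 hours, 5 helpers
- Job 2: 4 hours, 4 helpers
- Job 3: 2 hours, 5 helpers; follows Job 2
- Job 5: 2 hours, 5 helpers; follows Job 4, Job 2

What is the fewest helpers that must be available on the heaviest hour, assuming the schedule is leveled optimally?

10

Early-start (Job 1@1, Job 4@1, Job 2@1, Job 3@5, Job 5@5) gives peak 11: h1:11  h2:11  h3:4  h4:4  h5:10  h6:10.
Shift Job 4→3.
Schedule Job 1@1, Job 4@3, Job 2@1, Job 3@5, Job 5@5: h1:6  h2:6  h3:9  h4:9  h5:10  h6:10 — peak 10.
No arrangement of the 15 feasible schedules does better.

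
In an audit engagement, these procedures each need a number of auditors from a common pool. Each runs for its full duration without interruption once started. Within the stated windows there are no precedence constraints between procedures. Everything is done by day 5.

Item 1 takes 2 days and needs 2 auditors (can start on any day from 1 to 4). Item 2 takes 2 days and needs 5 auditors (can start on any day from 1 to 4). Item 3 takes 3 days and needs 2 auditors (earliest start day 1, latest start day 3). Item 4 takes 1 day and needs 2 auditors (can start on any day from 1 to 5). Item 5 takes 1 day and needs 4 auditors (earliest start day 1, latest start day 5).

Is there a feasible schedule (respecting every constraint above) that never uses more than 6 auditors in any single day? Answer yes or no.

yes

Schedule Item 1@1, Item 2@4, Item 3@1, Item 4@1, Item 5@3: d1:6  d2:4  d3:6  d4:5  d5:5 — peak 6 ≤ 6.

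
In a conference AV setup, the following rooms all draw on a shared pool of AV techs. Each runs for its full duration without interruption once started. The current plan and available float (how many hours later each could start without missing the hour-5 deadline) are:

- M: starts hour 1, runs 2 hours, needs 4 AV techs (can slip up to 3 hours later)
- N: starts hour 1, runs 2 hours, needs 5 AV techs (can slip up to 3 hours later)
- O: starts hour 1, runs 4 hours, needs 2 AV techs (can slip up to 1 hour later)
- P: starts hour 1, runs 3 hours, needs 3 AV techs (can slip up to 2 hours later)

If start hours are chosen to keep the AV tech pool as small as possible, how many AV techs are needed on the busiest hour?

Early-start (M@1, N@1, O@1, P@1) gives peak 14: h1:14  h2:14  h3:5  h4:2  h5:0.
Shift N→4.
Schedule M@1, N@4, O@1, P@1: h1:9  h2:9  h3:5  h4:7  h5:5 — peak 9.

9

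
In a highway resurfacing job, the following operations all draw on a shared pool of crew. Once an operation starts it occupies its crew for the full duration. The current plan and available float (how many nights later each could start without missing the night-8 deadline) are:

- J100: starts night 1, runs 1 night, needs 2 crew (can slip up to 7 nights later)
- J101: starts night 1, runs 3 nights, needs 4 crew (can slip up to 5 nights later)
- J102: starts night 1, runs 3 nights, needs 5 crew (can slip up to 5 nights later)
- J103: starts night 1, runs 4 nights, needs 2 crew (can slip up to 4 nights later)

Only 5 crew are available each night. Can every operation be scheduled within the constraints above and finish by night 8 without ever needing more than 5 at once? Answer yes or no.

no

The minimum achievable peak is 6; 5 < 6, so no feasible schedule stays within the cap.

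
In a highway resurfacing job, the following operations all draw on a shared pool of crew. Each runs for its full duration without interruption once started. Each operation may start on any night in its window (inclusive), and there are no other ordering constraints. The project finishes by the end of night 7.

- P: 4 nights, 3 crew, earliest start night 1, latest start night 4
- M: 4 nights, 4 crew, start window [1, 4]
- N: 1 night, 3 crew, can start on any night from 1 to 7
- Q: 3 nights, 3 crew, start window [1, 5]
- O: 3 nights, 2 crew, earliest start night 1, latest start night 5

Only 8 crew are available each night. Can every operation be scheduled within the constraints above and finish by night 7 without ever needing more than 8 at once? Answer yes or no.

yes

Schedule P@1, M@1, N@5, Q@5, O@5: n1:7  n2:7  n3:7  n4:7  n5:8  n6:5  n7:5 — peak 8 ≤ 8.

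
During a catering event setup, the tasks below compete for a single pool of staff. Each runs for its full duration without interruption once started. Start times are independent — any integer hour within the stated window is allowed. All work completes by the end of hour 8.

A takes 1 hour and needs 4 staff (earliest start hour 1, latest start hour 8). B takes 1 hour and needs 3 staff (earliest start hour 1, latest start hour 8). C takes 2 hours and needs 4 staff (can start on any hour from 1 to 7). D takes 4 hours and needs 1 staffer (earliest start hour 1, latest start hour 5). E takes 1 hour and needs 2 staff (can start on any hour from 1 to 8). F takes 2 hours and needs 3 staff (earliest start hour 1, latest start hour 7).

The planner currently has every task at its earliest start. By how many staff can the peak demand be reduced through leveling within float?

13

Early-start peak: h1:17  h2:8  h3:1  h4:1  h5:0  h6:0  h7:0  h8:0 ⇒ 17.
Leveled (A@1, B@2, C@3, D@5, E@5, F@6): h1:4  h2:3  h3:4  h4:4  h5:3  h6:4  h7:4  h8:1 ⇒ 4.
Reduction 17 − 4 = 13.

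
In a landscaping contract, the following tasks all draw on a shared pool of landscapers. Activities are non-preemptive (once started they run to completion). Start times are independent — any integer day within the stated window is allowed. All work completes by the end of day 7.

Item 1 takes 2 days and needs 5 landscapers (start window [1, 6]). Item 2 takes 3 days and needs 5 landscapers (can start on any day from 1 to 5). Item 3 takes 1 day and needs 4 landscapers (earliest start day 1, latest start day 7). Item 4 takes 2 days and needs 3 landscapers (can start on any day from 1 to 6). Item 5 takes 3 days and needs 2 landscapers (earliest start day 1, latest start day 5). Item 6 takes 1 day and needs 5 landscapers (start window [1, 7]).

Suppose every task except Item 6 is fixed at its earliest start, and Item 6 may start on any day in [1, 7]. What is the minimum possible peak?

Item 6@1: d1:24  d2:15  d3:7  d4:0  d5:0  d6:0  d7:0 → peak 24
Item 6@2: d1:19  d2:20  d3:7  d4:0  d5:0  d6:0  d7:0 → peak 20
Item 6@3: d1:19  d2:15  d3:12  d4:0  d5:0  d6:0  d7:0 → peak 19
Item 6@4: d1:19  d2:15  d3:7  d4:5  d5:0  d6:0  d7:0 → peak 19
Item 6@5: d1:19  d2:15  d3:7  d4:0  d5:5  d6:0  d7:0 → peak 19
Item 6@6: d1:19  d2:15  d3:7  d4:0  d5:0  d6:5  d7:0 → peak 19
Item 6@7: d1:19  d2:15  d3:7  d4:0  d5:0  d6:0  d7:5 → peak 19
Best is Item 6@3, peak 19.

19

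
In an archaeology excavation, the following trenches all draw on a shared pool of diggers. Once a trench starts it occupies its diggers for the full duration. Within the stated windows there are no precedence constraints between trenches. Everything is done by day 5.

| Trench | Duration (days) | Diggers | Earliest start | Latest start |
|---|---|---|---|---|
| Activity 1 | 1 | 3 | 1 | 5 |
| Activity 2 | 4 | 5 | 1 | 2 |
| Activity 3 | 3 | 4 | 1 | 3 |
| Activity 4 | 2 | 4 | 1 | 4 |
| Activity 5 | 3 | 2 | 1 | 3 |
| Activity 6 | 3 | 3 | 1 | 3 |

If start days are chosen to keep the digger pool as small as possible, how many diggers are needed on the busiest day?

Early-start (Activity 1@1, Activity 2@1, Activity 3@1, Activity 4@1, Activity 5@1, Activity 6@1) gives peak 21: d1:21  d2:18  d3:14  d4:5  d5:0.
Shift Activity 4→4, Activity 6→2.
Schedule Activity 1@1, Activity 2@1, Activity 3@1, Activity 4@4, Activity 5@1, Activity 6@2: d1:14  d2:14  d3:14  d4:12  d5:4 — peak 14.

14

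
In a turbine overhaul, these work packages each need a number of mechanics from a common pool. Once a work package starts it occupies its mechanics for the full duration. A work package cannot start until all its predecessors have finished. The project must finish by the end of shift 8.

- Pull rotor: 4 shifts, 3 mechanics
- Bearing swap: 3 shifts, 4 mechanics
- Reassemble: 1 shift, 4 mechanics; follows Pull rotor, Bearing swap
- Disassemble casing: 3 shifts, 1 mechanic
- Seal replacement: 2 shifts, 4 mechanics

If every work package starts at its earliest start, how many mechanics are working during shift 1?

12

At early start, shift 1 has: Pull rotor, Bearing swap, Disassemble casing, Seal replacement.
Demand: 3 + 4 + 1 + 4 = 12.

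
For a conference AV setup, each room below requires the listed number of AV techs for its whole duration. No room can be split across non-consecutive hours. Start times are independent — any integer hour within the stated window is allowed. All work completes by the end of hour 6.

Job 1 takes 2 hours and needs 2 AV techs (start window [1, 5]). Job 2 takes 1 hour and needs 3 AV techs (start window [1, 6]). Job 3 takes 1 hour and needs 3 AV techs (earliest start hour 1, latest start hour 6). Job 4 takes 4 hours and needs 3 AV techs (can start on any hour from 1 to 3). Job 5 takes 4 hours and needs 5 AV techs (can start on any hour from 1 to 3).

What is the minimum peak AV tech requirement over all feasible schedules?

Early-start (Job 1@1, Job 2@1, Job 3@1, Job 4@1, Job 5@1) gives peak 16: h1:16  h2:10  h3:8  h4:8  h5:0  h6:0.
Shift Job 4→2, Job 5→3.
Schedule Job 1@1, Job 2@1, Job 3@1, Job 4@2, Job 5@3: h1:8  h2:5  h3:8  h4:8  h5:8  h6:5 — peak 8.

8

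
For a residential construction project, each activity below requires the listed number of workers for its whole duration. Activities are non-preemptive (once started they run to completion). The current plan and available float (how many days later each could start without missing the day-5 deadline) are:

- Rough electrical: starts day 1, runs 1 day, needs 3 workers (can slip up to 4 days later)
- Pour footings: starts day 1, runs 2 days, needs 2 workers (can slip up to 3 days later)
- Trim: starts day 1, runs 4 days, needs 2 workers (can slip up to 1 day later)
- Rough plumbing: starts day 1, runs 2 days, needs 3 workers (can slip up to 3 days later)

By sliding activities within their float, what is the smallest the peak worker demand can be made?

5

Early-start (Rough electrical@1, Pour footings@1, Trim@1, Rough plumbing@1) gives peak 10: d1:10  d2:7  d3:2  d4:2  d5:0.
Shift Trim→2, Rough plumbing→3.
Schedule Rough electrical@1, Pour footings@1, Trim@2, Rough plumbing@3: d1:5  d2:4  d3:5  d4:5  d5:2 — peak 5.
Total worker-days = 21 over 5 days ⇒ peak ≥ ⌈21/5⌉ = 5, so 5 is optimal.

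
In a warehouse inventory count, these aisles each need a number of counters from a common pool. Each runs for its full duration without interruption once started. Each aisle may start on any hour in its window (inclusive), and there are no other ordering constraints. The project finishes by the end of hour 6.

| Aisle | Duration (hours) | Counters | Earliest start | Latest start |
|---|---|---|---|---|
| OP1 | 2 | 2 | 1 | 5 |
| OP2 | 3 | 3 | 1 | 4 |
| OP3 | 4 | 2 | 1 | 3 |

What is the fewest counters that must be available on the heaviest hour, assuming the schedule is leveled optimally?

Early-start (OP1@1, OP2@1, OP3@1) gives peak 7: h1:7  h2:7  h3:5  h4:2  h5:0  h6:0.
Shift OP3→3.
Schedule OP1@1, OP2@1, OP3@3: h1:5  h2:5  h3:5  h4:2  h5:2  h6:2 — peak 5.

5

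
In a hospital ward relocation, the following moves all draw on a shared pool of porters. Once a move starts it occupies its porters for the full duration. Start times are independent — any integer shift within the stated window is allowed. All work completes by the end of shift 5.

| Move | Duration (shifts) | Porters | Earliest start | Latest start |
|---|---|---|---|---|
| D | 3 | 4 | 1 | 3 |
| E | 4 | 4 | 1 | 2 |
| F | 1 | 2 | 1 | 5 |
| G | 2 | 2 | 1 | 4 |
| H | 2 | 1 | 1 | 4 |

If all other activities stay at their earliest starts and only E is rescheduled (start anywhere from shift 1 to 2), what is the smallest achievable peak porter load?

11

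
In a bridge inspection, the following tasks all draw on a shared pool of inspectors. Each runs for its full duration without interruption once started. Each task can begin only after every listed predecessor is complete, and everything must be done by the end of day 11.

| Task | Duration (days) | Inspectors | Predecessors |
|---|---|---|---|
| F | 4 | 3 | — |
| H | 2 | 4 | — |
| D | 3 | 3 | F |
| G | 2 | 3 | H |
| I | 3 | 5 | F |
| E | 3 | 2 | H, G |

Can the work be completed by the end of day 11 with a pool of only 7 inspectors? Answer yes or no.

Schedule F@1, H@1, D@5, G@3, I@8, E@5: d1:7  d2:7  d3:6  d4:6  d5:5  d6:5  d7:5  d8:5  d9:5  d10:5  d11:0 — peak 7 ≤ 7.

yes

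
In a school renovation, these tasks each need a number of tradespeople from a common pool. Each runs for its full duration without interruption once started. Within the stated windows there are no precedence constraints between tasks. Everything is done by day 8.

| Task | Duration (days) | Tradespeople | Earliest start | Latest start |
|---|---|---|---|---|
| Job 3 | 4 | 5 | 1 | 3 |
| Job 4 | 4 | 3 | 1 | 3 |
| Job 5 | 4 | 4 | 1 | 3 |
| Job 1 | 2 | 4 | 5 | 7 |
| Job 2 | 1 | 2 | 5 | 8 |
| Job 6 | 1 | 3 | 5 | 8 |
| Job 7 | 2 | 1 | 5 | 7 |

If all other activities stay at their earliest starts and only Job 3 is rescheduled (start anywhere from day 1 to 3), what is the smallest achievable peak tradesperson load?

12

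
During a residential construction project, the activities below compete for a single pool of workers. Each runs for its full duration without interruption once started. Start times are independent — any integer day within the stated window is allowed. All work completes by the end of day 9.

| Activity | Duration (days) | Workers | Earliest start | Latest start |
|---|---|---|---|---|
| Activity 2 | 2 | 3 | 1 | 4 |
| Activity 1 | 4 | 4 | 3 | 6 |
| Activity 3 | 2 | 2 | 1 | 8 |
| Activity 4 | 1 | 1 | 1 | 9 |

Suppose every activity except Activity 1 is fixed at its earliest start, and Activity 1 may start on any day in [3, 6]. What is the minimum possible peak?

Activity 1@3: d1:6  d2:5  d3:4  d4:4  d5:4  d6:4  d7:0  d8:0  d9:0 → peak 6
Activity 1@4: d1:6  d2:5  d3:0  d4:4  d5:4  d6:4  d7:4  d8:0  d9:0 → peak 6
Activity 1@5: d1:6  d2:5  d3:0  d4:0  d5:4  d6:4  d7:4  d8:4  d9:0 → peak 6
Activity 1@6: d1:6  d2:5  d3:0  d4:0  d5:0  d6:4  d7:4  d8:4  d9:4 → peak 6
Best is Activity 1@3, peak 6.

6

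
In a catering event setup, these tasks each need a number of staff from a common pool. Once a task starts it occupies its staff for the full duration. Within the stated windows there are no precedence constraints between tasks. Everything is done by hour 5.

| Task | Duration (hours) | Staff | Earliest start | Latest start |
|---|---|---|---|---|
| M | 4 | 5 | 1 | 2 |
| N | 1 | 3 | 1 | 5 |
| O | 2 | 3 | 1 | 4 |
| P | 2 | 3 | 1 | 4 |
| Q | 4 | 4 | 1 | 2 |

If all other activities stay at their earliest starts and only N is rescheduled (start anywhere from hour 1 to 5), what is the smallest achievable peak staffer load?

15

N@1: h1:18  h2:15  h3:9  h4:9  h5:0 → peak 18
N@2: h1:15  h2:18  h3:9  h4:9  h5:0 → peak 18
N@3: h1:15  h2:15  h3:12  h4:9  h5:0 → peak 15
N@4: h1:15  h2:15  h3:9  h4:12  h5:0 → peak 15
N@5: h1:15  h2:15  h3:9  h4:9  h5:3 → peak 15
Best is N@3, peak 15.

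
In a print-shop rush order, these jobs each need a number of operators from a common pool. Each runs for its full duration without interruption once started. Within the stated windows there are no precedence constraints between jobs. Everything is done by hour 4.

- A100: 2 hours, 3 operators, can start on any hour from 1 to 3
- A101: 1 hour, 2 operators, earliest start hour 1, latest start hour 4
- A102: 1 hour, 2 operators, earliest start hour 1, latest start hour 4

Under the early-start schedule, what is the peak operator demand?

Early-start schedule: A100@1, A101@1, A102@1.
Load per hour: hour 1: 7, hour 2: 3, hour 3: 0, hour 4: 0.
Peak is 7.

7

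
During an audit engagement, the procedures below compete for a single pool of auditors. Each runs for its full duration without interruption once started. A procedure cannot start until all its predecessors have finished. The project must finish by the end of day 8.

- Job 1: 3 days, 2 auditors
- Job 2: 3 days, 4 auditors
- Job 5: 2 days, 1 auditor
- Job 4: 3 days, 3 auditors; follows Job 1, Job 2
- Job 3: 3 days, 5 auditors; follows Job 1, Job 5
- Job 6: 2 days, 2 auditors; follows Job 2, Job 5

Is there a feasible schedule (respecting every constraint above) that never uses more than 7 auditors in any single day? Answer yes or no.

no

The minimum achievable peak is 8; 7 < 8, so no feasible schedule stays within the cap.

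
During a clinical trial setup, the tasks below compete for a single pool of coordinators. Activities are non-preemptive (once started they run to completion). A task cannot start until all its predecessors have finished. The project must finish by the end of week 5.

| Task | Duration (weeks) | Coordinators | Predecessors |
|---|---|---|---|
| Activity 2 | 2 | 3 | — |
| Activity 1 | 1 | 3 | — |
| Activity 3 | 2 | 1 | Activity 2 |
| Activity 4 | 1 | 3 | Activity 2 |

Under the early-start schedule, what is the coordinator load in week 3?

4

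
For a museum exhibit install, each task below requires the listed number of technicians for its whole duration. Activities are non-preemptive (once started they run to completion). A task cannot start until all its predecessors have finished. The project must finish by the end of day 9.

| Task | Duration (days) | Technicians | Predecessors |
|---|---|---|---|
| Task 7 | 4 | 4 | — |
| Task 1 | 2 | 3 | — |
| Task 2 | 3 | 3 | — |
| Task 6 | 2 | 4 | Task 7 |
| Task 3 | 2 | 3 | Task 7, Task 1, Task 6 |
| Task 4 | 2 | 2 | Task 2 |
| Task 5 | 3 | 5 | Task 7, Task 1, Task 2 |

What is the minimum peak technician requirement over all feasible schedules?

8

Early-start (Task 7@1, Task 1@1, Task 2@1, Task 6@5, Task 3@7, Task 4@4, Task 5@5) gives peak 11: d1:10  d2:10  d3:7  d4:6  d5:11  d6:9  d7:8  d8:3  d9:0.
Shift Task 2→3, Task 3→8, Task 4→6, Task 5→7.
Schedule Task 7@1, Task 1@1, Task 2@3, Task 6@5, Task 3@8, Task 4@6, Task 5@7: d1:7  d2:7  d3:7  d4:7  d5:7  d6:6  d7:7  d8:8  d9:8 — peak 8.
Total technician-days = 64 over 9 days ⇒ peak ≥ ⌈64/9⌉ = 8, so 8 is optimal.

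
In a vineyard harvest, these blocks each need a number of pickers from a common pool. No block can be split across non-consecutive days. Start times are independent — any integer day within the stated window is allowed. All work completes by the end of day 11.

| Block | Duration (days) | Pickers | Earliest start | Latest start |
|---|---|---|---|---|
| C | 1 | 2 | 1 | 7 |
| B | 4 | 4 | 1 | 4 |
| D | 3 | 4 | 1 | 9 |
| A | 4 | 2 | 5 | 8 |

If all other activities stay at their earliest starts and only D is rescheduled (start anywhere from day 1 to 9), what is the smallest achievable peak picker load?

6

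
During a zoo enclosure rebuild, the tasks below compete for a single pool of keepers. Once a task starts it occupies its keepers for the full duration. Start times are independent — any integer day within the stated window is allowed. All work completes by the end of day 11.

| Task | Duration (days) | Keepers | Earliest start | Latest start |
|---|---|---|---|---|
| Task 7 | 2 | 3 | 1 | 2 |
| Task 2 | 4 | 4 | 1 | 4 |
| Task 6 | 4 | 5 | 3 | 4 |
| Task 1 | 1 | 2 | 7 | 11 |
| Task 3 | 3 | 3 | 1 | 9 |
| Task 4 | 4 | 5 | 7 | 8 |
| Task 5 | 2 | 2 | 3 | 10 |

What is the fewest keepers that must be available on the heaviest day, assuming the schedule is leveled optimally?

Early-start (Task 7@1, Task 2@1, Task 6@3, Task 1@7, Task 3@1, Task 4@7, Task 5@3) gives peak 14: d1:10  d2:10  d3:14  d4:11  d5:5  d6:5  d7:7  d8:5  d9:5  d10:5  d11:0.
Shift Task 3→5, Task 4→8, Task 5→7.
Schedule Task 7@1, Task 2@1, Task 6@3, Task 1@7, Task 3@5, Task 4@8, Task 5@7: d1:7  d2:7  d3:9  d4:9  d5:8  d6:8  d7:7  d8:7  d9:5  d10:5  d11:5 — peak 9.

9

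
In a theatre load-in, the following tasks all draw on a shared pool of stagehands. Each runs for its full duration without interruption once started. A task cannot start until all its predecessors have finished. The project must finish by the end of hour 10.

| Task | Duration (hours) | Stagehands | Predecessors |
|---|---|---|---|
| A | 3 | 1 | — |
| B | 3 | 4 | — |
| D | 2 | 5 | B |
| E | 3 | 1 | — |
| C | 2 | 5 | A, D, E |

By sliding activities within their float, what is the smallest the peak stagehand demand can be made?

5

Early-start (A@1, B@1, D@4, E@1, C@6) gives peak 6: h1:6  h2:6  h3:6  h4:5  h5:5  h6:5  h7:5  h8:0  h9:0  h10:0.
Shift E→6, C→9.
Schedule A@1, B@1, D@4, E@6, C@9: h1:5  h2:5  h3:5  h4:5  h5:5  h6:1  h7:1  h8:1  h9:5  h10:5 — peak 5.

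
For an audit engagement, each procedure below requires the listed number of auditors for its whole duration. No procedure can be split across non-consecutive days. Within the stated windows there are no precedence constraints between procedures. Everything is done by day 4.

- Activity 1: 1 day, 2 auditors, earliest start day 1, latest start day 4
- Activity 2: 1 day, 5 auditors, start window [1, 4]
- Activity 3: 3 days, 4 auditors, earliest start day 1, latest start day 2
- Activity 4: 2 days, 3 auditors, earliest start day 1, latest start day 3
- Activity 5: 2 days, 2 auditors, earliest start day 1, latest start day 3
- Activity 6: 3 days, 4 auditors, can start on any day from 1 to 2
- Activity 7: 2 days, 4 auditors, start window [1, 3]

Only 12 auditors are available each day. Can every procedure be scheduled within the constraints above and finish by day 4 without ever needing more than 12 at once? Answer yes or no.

Total auditor-days = 49; over 4 days the average is 49/4 > 12, so some day must exceed 12.

no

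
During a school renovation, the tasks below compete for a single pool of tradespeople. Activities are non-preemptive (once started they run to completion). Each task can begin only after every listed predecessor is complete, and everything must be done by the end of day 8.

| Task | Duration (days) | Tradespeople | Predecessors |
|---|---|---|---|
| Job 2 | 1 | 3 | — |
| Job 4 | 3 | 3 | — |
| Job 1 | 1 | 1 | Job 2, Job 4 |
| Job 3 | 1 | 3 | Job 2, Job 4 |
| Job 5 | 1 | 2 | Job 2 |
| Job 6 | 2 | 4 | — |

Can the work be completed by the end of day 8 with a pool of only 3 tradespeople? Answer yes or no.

Total tradesperson-days = 26; over 8 days the average is 26/8 > 3, so some day must exceed 3.

no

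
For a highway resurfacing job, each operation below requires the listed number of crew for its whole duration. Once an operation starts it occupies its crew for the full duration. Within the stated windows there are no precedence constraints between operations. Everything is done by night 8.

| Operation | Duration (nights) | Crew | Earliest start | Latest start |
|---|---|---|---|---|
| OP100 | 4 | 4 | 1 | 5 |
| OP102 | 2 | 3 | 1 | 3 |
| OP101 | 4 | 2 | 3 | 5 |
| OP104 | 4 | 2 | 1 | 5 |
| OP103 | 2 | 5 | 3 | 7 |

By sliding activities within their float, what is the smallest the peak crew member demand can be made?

7

Early-start (OP100@1, OP102@1, OP101@3, OP104@1, OP103@3) gives peak 13: n1:9  n2:9  n3:13  n4:13  n5:2  n6:2  n7:0  n8:0.
Shift OP104→5, OP103→7.
Schedule OP100@1, OP102@1, OP101@3, OP104@5, OP103@7: n1:7  n2:7  n3:6  n4:6  n5:4  n6:4  n7:7  n8:7 — peak 7.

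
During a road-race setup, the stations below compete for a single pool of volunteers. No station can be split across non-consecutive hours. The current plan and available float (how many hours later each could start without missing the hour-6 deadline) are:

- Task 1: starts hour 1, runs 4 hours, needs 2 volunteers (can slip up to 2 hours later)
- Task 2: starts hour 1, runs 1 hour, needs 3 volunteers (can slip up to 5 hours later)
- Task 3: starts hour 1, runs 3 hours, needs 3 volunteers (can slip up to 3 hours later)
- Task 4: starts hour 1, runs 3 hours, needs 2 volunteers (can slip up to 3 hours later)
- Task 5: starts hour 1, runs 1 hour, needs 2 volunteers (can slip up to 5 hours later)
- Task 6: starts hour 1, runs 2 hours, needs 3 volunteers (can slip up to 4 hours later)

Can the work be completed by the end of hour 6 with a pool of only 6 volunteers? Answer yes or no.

no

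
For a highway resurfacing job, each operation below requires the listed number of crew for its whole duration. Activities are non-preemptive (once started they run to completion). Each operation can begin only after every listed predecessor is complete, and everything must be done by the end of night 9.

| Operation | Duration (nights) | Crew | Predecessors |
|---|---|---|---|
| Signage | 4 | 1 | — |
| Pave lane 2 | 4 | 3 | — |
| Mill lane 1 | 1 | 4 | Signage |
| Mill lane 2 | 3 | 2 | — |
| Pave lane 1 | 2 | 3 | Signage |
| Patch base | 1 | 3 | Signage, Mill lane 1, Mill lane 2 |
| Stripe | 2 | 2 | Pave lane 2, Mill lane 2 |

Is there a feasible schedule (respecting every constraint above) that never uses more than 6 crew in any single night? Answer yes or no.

yes

Schedule Signage@1, Pave lane 2@1, Mill lane 1@5, Mill lane 2@1, Pave lane 1@6, Patch base@6, Stripe@7: n1:6  n2:6  n3:6  n4:4  n5:4  n6:6  n7:5  n8:2  n9:0 — peak 6 ≤ 6.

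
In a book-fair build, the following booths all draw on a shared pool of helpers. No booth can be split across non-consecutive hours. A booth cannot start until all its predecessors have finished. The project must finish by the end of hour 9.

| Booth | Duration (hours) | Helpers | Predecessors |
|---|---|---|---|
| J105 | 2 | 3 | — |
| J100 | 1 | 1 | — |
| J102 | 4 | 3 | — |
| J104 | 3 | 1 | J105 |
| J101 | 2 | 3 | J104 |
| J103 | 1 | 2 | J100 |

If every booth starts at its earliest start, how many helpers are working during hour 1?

At early start, hour 1 has: J105, J100, J102.
Demand: 3 + 1 + 3 = 7.

7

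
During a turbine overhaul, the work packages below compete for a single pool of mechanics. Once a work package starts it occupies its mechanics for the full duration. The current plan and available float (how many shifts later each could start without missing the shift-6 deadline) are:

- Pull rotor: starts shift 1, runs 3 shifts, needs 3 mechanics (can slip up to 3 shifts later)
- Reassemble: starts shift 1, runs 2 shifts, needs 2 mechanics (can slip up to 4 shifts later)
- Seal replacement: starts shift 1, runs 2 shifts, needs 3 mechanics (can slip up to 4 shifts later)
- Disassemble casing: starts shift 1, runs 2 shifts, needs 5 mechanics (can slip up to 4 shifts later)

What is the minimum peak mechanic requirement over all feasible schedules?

Early-start (Pull rotor@1, Reassemble@1, Seal replacement@1, Disassemble casing@1) gives peak 13: s1:13  s2:13  s3:3  s4:0  s5:0  s6:0.
Shift Seal replacement→3, Disassemble casing→5.
Schedule Pull rotor@1, Reassemble@1, Seal replacement@3, Disassemble casing@5: s1:5  s2:5  s3:6  s4:3  s5:5  s6:5 — peak 6.

6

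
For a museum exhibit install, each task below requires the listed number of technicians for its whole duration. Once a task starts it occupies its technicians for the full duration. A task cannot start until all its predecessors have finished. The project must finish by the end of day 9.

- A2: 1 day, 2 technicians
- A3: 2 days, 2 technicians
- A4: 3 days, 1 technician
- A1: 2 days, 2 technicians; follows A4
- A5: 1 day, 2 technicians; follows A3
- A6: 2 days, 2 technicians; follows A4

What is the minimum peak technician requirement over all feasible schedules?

3

Early-start (A2@1, A3@1, A4@1, A1@4, A5@3, A6@4) gives peak 5: d1:5  d2:3  d3:3  d4:4  d5:4  d6:0  d7:0  d8:0  d9:0.
Shift A3→2, A5→6, A6→7.
Schedule A2@1, A3@2, A4@1, A1@4, A5@6, A6@7: d1:3  d2:3  d3:3  d4:2  d5:2  d6:2  d7:2  d8:2  d9:0 — peak 3.
Total technician-days = 19 over 9 days ⇒ peak ≥ ⌈19/9⌉ = 3, so 3 is optimal.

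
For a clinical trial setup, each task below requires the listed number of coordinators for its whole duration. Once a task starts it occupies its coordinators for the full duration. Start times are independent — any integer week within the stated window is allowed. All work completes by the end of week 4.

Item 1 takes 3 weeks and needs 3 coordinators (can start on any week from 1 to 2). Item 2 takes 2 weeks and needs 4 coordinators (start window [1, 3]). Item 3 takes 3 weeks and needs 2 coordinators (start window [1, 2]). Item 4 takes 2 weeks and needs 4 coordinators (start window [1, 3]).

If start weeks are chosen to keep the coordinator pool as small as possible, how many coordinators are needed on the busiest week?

9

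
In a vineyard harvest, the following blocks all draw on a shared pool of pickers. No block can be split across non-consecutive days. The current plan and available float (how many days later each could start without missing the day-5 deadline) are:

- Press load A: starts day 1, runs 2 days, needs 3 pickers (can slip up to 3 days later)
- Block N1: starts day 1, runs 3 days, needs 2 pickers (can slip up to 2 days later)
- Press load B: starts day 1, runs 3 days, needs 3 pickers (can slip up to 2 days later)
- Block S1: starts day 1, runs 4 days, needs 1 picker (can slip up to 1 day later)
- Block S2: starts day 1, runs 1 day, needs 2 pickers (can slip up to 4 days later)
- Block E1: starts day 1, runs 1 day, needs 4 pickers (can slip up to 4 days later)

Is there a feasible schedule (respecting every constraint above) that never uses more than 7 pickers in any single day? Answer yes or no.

Schedule Press load A@1, Block N1@1, Press load B@3, Block S1@1, Block S2@4, Block E1@5: d1:6  d2:6  d3:6  d4:6  d5:7 — peak 7 ≤ 7.

yes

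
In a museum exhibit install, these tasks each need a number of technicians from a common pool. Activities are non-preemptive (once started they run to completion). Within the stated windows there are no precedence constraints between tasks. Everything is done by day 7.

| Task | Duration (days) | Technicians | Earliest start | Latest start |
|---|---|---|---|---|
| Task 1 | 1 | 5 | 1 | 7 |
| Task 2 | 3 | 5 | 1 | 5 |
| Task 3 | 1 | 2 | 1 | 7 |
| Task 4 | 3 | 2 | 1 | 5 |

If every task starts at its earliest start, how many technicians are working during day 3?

7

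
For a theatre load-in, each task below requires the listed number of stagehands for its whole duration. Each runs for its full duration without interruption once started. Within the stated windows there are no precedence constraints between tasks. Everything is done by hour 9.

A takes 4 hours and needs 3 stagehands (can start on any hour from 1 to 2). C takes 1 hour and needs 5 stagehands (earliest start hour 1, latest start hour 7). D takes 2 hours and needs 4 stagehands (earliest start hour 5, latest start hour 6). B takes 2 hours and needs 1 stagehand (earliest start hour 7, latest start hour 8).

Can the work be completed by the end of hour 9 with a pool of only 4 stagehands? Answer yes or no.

no

The minimum achievable peak is 5; 4 < 5, so no feasible schedule stays within the cap.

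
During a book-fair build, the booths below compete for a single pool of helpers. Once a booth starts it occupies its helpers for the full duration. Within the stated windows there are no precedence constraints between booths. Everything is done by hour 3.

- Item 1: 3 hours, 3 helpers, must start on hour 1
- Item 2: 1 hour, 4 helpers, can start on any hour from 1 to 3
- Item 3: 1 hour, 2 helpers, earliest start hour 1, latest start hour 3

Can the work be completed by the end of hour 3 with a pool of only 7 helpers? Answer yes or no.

yes

Schedule Item 1@1, Item 2@1, Item 3@2: h1:7  h2:5  h3:3 — peak 7 ≤ 7.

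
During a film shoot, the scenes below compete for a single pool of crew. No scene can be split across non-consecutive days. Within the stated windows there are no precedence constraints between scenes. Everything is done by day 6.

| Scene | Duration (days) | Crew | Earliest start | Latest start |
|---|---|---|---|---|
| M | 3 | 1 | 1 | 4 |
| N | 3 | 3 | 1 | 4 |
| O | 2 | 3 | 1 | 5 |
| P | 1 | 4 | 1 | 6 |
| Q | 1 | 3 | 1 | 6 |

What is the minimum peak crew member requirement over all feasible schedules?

Early-start (M@1, N@1, O@1, P@1, Q@1) gives peak 14: d1:14  d2:7  d3:4  d4:0  d5:0  d6:0.
Shift O→4, P→6, Q→4.
Schedule M@1, N@1, O@4, P@6, Q@4: d1:4  d2:4  d3:4  d4:6  d5:3  d6:4 — peak 6.

6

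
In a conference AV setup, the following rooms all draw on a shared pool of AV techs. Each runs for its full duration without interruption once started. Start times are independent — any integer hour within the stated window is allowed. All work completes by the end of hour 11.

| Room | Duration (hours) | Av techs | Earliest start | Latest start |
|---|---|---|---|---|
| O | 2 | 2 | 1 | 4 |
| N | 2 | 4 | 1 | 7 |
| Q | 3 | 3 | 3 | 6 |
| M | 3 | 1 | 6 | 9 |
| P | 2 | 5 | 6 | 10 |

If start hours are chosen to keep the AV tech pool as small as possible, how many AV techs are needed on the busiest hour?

Early-start (O@1, N@1, Q@3, M@6, P@6) gives peak 6: h1:6  h2:6  h3:3  h4:3  h5:3  h6:6  h7:6  h8:1  h9:0  h10:0  h11:0.
Shift N→3, Q→5, P→9.
Schedule O@1, N@3, Q@5, M@6, P@9: h1:2  h2:2  h3:4  h4:4  h5:3  h6:4  h7:4  h8:1  h9:5  h10:5  h11:0 — peak 5.

5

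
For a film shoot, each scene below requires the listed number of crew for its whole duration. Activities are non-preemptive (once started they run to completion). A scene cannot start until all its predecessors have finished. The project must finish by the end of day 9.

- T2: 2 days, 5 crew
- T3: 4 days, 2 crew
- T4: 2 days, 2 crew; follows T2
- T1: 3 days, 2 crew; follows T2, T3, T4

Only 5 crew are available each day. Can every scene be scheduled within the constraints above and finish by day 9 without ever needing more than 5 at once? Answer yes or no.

Schedule T2@1, T3@3, T4@3, T1@7: d1:5  d2:5  d3:4  d4:4  d5:2  d6:2  d7:2  d8:2  d9:2 — peak 5 ≤ 5.

yes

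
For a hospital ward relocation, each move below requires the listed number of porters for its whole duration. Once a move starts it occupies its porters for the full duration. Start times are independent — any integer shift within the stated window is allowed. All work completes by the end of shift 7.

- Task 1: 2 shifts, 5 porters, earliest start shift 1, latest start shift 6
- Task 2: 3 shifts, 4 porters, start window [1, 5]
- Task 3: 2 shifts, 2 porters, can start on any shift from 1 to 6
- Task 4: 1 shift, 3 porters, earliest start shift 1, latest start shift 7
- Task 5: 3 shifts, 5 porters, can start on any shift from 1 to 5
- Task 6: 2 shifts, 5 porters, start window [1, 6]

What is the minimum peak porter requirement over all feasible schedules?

Early-start (Task 1@1, Task 2@1, Task 3@1, Task 4@1, Task 5@1, Task 6@1) gives peak 24: s1:24  s2:21  s3:9  s4:0  s5:0  s6:0  s7:0.
Shift Task 3→4, Task 4→6, Task 5→3, Task 6→6.
Schedule Task 1@1, Task 2@1, Task 3@4, Task 4@6, Task 5@3, Task 6@6: s1:9  s2:9  s3:9  s4:7  s5:7  s6:8  s7:5 — peak 9.

9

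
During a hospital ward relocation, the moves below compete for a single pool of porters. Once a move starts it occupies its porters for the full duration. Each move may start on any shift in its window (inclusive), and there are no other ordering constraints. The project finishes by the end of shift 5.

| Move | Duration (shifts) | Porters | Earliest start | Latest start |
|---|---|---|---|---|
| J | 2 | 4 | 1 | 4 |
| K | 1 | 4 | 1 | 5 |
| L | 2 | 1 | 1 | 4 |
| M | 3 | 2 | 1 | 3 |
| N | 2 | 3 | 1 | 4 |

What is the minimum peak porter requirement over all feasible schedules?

6

Early-start (J@1, K@1, L@1, M@1, N@1) gives peak 14: s1:14  s2:10  s3:2  s4:0  s5:0.
Shift K→3, M→3, N→4.
Schedule J@1, K@3, L@1, M@3, N@4: s1:5  s2:5  s3:6  s4:5  s5:5 — peak 6.
Total porter-shifts = 26 over 5 shifts ⇒ peak ≥ ⌈26/5⌉ = 6, so 6 is optimal.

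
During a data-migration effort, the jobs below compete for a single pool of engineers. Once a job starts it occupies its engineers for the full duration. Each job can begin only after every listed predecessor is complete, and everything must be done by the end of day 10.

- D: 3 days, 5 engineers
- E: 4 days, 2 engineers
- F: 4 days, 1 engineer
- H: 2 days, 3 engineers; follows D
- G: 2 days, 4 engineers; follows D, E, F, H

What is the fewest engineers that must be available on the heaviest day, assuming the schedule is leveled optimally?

Early-start (D@1, E@1, F@1, H@4, G@6) gives peak 8: d1:8  d2:8  d3:8  d4:6  d5:3  d6:4  d7:4  d8:0  d9:0  d10:0.
Shift E→4, G→8.
Schedule D@1, E@4, F@1, H@4, G@8: d1:6  d2:6  d3:6  d4:6  d5:5  d6:2  d7:2  d8:4  d9:4  d10:0 — peak 6.

6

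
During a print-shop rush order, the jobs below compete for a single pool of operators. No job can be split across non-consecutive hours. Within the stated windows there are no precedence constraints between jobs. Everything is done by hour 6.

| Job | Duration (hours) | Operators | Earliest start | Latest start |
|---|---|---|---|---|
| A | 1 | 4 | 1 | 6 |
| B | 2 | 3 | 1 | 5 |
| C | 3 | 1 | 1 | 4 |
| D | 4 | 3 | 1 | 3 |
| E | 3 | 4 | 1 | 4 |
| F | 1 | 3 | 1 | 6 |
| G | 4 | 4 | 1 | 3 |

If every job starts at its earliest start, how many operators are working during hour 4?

7

At early start, hour 4 has: D, G.
Demand: 3 + 4 = 7.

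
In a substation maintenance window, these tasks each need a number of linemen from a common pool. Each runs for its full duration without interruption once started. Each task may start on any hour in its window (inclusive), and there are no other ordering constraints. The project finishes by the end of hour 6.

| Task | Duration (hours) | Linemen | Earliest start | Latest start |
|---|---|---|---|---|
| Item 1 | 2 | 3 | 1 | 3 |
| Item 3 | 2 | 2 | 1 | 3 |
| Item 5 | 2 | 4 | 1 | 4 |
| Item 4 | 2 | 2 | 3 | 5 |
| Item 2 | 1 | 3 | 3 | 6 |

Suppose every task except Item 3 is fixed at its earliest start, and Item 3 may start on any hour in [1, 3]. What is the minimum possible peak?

Item 3@1: h1:9  h2:9  h3:5  h4:2  h5:0  h6:0 → peak 9
Item 3@2: h1:7  h2:9  h3:7  h4:2  h5:0  h6:0 → peak 9
Item 3@3: h1:7  h2:7  h3:7  h4:4  h5:0  h6:0 → peak 7
Best is Item 3@3, peak 7.

7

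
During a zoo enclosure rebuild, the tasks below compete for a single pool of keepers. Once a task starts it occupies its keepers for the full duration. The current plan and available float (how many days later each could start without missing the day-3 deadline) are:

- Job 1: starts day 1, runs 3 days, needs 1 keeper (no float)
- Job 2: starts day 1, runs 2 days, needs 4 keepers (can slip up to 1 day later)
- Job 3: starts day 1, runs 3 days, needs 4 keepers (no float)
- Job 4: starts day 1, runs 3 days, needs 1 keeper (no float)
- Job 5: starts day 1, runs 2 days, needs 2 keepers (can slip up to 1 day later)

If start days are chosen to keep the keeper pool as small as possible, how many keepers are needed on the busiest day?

Schedule Job 1@1, Job 2@1, Job 3@1, Job 4@1, Job 5@1: d1:12  d2:12  d3:6 — peak 12.
No arrangement of the 4 feasible schedules does better.

12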